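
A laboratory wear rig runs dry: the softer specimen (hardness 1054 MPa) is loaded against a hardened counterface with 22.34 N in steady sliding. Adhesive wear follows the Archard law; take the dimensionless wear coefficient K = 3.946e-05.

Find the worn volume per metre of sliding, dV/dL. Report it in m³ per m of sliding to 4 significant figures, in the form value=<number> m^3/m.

value=8.364e-13 m^3/m

Intermediates are printed rounded, and all working math runs at exact precision. Rounded just once to four significant figures.
Convert: Hardness H = 1054 MPa = 1.054e+09 Pa.
Expressed in SI base units: W = 22.34 N, H = 1.054e+09 Pa, K = 3.946e-05.
Volumetric rate dV/dL = K·W/H — distance-free: 3.946e-05 · 22.34 / 1.054e+09 = 8.364e-13 m³/m.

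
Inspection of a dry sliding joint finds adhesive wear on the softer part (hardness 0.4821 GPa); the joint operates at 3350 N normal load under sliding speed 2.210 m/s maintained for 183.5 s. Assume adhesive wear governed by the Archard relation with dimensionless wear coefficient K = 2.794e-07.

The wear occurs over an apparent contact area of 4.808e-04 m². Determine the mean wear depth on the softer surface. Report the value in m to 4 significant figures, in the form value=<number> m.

Each operation holds exact precision — intermediate values are displayed rounded, and a single final rounding to four significant figures.
Convert: Path length L = v·t = 2.210 m/s × 183.5 s = 405.5 m.
Convert: Hardness H = 0.4821 GPa = 4.821e+08 Pa.
Restated in SI base units: W = 3350 N, H = 4.821e+08 Pa, K = 2.794e-07.
The Archard volume V = K·W·L/H = 2.794e-07 · 3350 · 405.5 / 4.821e+08 = 7.873e-10 m³.
Average depth h = V/A = 7.873e-10 / 4.808e-04 = 1.638e-06 m.

value=1.638e-06 m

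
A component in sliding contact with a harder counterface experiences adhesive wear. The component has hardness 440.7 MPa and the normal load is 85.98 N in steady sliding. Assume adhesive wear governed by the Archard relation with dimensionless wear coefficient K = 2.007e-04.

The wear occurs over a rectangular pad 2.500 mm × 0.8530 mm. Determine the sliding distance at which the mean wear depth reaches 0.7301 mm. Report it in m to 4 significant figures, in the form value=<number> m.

The intermediates are printed rounded; every step maintains full float precision; rounded just once: 4 significant digits.
Convert: Hardness H = 440.7 MPa = 4.407e+08 Pa.
Convert: Pad sides 2.500 mm × 0.8530 mm = 2.500e-03 m × 8.530e-04 m. Contact area A = 2.500e-03 m × 8.530e-04 m = 2.132e-06 m².
Convert: Depth limit h_lim = 0.7301 mm = 7.301e-04 m.
Expressed in SI base units: W = 85.98 N, H = 4.407e+08 Pa, K = 2.007e-04.
At the depth limit, V_lim = h_lim·A = 7.301e-04 · 2.132e-06 = 1.557e-09 m³.
Inverting, life L = V_lim·H/(K·W) = 1.557e-09 · 4.407e+08 / (2.007e-04 · 85.98) = 39.76 m.

value=39.76 m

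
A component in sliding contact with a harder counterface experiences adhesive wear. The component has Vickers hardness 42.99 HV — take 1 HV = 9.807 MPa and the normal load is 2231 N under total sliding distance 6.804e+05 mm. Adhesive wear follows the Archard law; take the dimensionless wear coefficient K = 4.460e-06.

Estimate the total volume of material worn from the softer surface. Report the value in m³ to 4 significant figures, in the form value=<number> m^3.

Quoted intermediates are rounded, and each operation holds full float precision; one final rounding: four significant digits.
Path length L = 6.804e+05 mm = 680.4 m.
Hardness H = 42.99 HV × 9.807 MPa/HV = 421.6 MPa = 4.216e+08 Pa.
In SI base units: W = 2231 N, H = 4.216e+08 Pa, K = 4.460e-06.
Wear volume V = K·W·L/H = 4.460e-06 · 2231 · 680.4 / 4.216e+08 = 1.606e-08 m³.

value=1.606e-08 m^3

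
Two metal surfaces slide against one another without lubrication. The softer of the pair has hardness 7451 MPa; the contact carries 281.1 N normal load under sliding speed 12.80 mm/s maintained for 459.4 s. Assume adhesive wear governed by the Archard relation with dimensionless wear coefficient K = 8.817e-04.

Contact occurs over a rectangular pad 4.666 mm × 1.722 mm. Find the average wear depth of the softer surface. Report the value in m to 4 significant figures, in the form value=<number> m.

value=2.434e-05 m

The intermediates are displayed rounded; all arithmetic runs at full float precision; one last rounding to 4 significant digits.
Sliding speed v = 12.80 mm/s = 0.01280 m/s. Total distance L = v·t = 0.01280 m/s × 459.4 s = 5.880 m.
Hardness H = 7451 MPa = 7.451e+09 Pa.
Pad sides 4.666 mm × 1.722 mm = 0.004666 m × 0.001722 m. Contact area A = 0.004666 m × 0.001722 m = 8.035e-06 m².
SI base units throughout: W = 281.1 N, H = 7.451e+09 Pa, K = 8.817e-04.
Apply Archard: V = K·W·L/H = 8.817e-04 · 281.1 · 5.880 / 7.451e+09 = 1.956e-10 m³.
Depth h = V/A = 1.956e-10 / 8.035e-06 = 2.434e-05 m.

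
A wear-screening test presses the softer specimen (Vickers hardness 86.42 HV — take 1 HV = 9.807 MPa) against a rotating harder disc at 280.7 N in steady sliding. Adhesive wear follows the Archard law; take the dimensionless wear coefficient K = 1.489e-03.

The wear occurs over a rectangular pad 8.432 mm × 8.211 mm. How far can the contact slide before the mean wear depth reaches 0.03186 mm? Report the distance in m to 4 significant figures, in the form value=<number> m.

Intermediate values are shown rounded. All working math carries exact precision; a single final rounding: four significant digits.
Hardness H = 86.42 HV × 9.807 MPa/HV = 847.5 MPa = 8.475e+08 Pa.
Pad sides 8.432 mm × 8.211 mm = 0.008432 m × 0.008211 m. Contact area A = 0.008432 m × 0.008211 m = 6.924e-05 m².
Depth limit h_lim = 0.03186 mm = 3.186e-05 m.
In SI base units, W = 280.7 N, H = 8.475e+08 Pa, K = 1.489e-03.
At the depth limit, V_lim = h_lim·A = 3.186e-05 · 6.924e-05 = 2.206e-09 m³.
Inverting, life L = V_lim·H/(K·W) = 2.206e-09 · 8.475e+08 / (1.489e-03 · 280.7) = 4.473 m.

value=4.473 m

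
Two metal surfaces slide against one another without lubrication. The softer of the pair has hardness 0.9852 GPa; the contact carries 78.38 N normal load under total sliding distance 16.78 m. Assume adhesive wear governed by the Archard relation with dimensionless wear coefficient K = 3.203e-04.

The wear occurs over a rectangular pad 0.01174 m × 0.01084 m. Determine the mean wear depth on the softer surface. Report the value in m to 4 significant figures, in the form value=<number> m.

value=3.360e-06 m

Every step runs at full precision; intermediates appear rounded. Rounded once at the end, at four significant digits.
Convert: Hardness H = 0.9852 GPa = 9.852e+08 Pa.
Convert: Contact area A = 0.01174 m × 0.01084 m = 1.273e-04 m².
SI base units throughout: W = 78.38 N, H = 9.852e+08 Pa, K = 3.203e-04.
Wear volume V = K·W·L/H = 3.203e-04 · 78.38 · 16.78 / 9.852e+08 = 4.276e-10 m³.
Depth h = V/A = 4.276e-10 / 1.273e-04 = 3.360e-06 m.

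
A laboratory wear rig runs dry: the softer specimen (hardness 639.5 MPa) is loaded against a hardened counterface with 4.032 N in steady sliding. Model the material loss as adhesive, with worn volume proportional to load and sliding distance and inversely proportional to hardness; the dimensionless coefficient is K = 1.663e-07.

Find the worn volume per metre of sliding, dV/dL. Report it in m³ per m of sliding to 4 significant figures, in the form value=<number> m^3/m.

All working math maintains full float precision; intermediate values appear rounded. Rounded just once: 4 significant digits.
Convert: Hardness H = 639.5 MPa = 6.395e+08 Pa.
SI base units throughout: W = 4.032 N, H = 6.395e+08 Pa, K = 1.663e-07.
Volumetric rate dV/dL = K·W/H: 1.663e-07 · 4.032 / 6.395e+08 = 1.049e-15 m³/m.

value=1.049e-15 m^3/m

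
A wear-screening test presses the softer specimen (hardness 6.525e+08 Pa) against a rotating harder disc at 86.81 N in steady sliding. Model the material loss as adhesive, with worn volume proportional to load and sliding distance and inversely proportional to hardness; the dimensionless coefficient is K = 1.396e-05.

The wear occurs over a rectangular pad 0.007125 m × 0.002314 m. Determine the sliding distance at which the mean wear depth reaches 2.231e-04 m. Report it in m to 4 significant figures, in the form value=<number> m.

value=1980 m

Each operation keeps full float precision, and quoted intermediates are rounded, and a single final rounding, at 4 significant figures.
Contact area A = 0.007125 m × 0.002314 m = 1.649e-05 m².
SI base units throughout: W = 86.81 N, H = 6.525e+08 Pa, K = 1.396e-05.
Limit volume V_lim = h_lim·A = 2.231e-04 · 1.649e-05 = 3.678e-09 m³.
Thus life L = V_lim·H/(K·W) = 3.678e-09 · 6.525e+08 / (1.396e-05 · 86.81) = 1980 m.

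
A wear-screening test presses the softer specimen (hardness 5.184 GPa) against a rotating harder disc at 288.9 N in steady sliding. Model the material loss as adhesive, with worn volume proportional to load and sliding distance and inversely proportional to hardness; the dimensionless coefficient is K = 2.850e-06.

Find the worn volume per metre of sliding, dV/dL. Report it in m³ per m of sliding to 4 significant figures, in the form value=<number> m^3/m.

All arithmetic holds full float precision; intermediate values are printed rounded — one last rounding, at four significant digits.
Hardness H = 5.184 GPa = 5.184e+09 Pa.
In SI base units, W = 288.9 N, H = 5.184e+09 Pa, K = 2.850e-06.
The wear rate dV/dL = K·W/H: 2.850e-06 · 288.9 / 5.184e+09 = 1.588e-13 m³/m.

value=1.588e-13 m^3/m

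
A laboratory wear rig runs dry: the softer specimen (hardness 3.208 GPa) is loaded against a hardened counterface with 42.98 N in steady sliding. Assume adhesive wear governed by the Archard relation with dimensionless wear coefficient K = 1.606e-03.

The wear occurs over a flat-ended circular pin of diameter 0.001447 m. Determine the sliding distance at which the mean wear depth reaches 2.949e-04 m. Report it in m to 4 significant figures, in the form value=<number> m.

Intermediates are shown rounded; the computation carries exact precision — rounded just once: four significant digits.
Convert: Hardness H = 3.208 GPa = 3.208e+09 Pa.
Convert: Contact area A = π·d²/4 = π·(0.001447 m)²/4 = 1.644e-06 m².
Restated in SI base units: W = 42.98 N, H = 3.208e+09 Pa, K = 1.606e-03.
Limit volume V_lim = h_lim·A = 2.949e-04 · 1.644e-06 = 4.850e-10 m³.
Inverting, life L = V_lim·H/(K·W) = 4.850e-10 · 3.208e+09 / (1.606e-03 · 42.98) = 22.54 m.

value=22.54 m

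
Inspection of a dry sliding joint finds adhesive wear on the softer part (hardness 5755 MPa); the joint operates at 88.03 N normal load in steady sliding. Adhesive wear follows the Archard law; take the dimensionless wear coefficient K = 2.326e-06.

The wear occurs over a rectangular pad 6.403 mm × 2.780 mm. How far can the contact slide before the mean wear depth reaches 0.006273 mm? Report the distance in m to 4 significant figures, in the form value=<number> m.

value=3138 m

The algebra holds full float precision. Intermediate values appear rounded. Rounded just once to 4 significant digits.
Convert: Hardness H = 5755 MPa = 5.755e+09 Pa.
Convert: Pad sides 6.403 mm × 2.780 mm = 0.006403 m × 0.002780 m. Contact area A = 0.006403 m × 0.002780 m = 1.780e-05 m².
Convert: Depth limit h_lim = 0.006273 mm = 6.273e-06 m.
Collected in SI base units: W = 88.03 N, H = 5.755e+09 Pa, K = 2.326e-06.
Limit volume V_lim = h_lim·A = 6.273e-06 · 1.780e-05 = 1.117e-10 m³.
Life L = V_lim·H/(K·W) = 1.117e-10 · 5.755e+09 / (2.326e-06 · 88.03) = 3138 m.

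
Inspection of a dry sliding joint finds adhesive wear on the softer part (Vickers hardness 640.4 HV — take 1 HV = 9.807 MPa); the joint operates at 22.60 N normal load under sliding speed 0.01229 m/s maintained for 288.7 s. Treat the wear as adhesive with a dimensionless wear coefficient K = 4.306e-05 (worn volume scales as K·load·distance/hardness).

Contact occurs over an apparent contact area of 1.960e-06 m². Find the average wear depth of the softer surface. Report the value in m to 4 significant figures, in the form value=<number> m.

Intermediate values are displayed rounded. The computation carries full float precision — rounded once at the end: 4 significant digits.
Sliding distance L = v·t = 0.01229 m/s × 288.7 s = 3.548 m.
Hardness H = 640.4 HV × 9.807 MPa/HV = 6280 MPa = 6.280e+09 Pa.
Working in SI base units: W = 22.60 N, H = 6.280e+09 Pa, K = 4.306e-05.
Wear volume V = K·W·L/H = 4.306e-05 · 22.60 · 3.548 / 6.280e+09 = 5.498e-13 m³.
Mean depth h = V/A = 5.498e-13 / 1.960e-06 = 2.805e-07 m.

value=2.805e-07 m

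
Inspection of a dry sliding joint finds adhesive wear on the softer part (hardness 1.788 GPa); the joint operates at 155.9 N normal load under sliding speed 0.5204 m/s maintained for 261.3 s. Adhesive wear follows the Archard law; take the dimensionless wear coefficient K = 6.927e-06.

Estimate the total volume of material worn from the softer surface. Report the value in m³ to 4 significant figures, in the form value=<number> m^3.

Displayed values are rounded, and every step maintains full float precision. Rounded once at the end, at four significant digits.
Convert: Total distance L = v·t = 0.5204 m/s × 261.3 s = 136.0 m.
Convert: Hardness H = 1.788 GPa = 1.788e+09 Pa.
Expressed in SI base units: W = 155.9 N, H = 1.788e+09 Pa, K = 6.927e-06.
Worn volume V = K·W·L/H = 6.927e-06 · 155.9 · 136.0 / 1.788e+09 = 8.213e-11 m³.

value=8.213e-11 m^3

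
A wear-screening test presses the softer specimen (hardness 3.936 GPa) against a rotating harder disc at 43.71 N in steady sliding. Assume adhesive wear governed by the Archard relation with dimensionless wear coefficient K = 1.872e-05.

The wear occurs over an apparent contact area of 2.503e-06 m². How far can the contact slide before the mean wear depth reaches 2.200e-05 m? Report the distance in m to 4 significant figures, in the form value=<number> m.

value=264.9 m

Printed values are rounded; all working math maintains full precision. Rounded once at the end: 4 significant figures.
Hardness H = 3.936 GPa = 3.936e+09 Pa.
Restated in SI base units: W = 43.71 N, H = 3.936e+09 Pa, K = 1.872e-05.
Permissible volume V_lim = h_lim·A = 2.200e-05 · 2.503e-06 = 5.507e-11 m³.
Sliding life L = V_lim·H/(K·W) = 5.507e-11 · 3.936e+09 / (1.872e-05 · 43.71) = 264.9 m.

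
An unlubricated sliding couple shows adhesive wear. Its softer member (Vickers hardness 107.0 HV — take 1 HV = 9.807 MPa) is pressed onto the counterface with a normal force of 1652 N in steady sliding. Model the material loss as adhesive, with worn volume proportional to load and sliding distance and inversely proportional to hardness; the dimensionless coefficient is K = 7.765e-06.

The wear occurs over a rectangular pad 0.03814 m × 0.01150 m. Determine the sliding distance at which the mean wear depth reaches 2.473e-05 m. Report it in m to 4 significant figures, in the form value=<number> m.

Intermediates appear rounded — every step holds full float precision — rounded once at the end, at 4 significant digits.
Hardness H = 107.0 HV × 9.807 MPa/HV = 1049 MPa = 1.049e+09 Pa.
Contact area A = 0.03814 m × 0.01150 m = 4.386e-04 m².
Working in SI base units: W = 1652 N, H = 1.049e+09 Pa, K = 7.765e-06.
Volume at the limit: V_lim = h_lim·A = 2.473e-05 · 4.386e-04 = 1.085e-08 m³.
Inverting, life L = V_lim·H/(K·W) = 1.085e-08 · 1.049e+09 / (7.765e-06 · 1652) = 887.3 m.

value=887.3 m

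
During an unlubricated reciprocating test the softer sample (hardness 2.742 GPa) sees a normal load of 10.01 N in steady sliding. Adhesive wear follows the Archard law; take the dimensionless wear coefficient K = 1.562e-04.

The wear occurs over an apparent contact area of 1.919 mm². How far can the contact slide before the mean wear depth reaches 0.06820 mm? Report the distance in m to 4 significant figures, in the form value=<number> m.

Quoted intermediates are rounded; the algebra maintains exact precision — rounded just once, at 4 significant digits.
Hardness H = 2.742 GPa = 2.742e+09 Pa.
Contact area A = 1.919 mm² = 1.919e-06 m².
Depth limit h_lim = 0.06820 mm = 6.820e-05 m.
In SI base units, W = 10.01 N, H = 2.742e+09 Pa, K = 1.562e-04.
Wearable volume V_lim = h_lim·A = 6.820e-05 · 1.919e-06 = 1.309e-10 m³.
So the life L = V_lim·H/(K·W) = 1.309e-10 · 2.742e+09 / (1.562e-04 · 10.01) = 229.5 m.

value=229.5 m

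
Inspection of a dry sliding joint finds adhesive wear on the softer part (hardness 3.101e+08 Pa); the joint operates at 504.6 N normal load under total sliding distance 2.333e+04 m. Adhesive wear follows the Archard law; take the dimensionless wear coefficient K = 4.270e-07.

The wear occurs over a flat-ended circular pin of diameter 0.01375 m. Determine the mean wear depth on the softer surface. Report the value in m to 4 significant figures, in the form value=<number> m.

value=1.092e-04 m

All arithmetic holds full float precision. Printed values are rounded; a lone final rounding to four significant figures.
Convert: Contact area A = π·d²/4 = π·(0.01375 m)²/4 = 1.485e-04 m².
Working in SI base units: W = 504.6 N, H = 3.101e+08 Pa, K = 4.270e-07.
The Archard volume V = K·W·L/H = 4.270e-07 · 504.6 · 2.333e+04 / 3.101e+08 = 1.621e-08 m³.
Depth of wear h = V/A = 1.621e-08 / 1.485e-04 = 1.092e-04 m.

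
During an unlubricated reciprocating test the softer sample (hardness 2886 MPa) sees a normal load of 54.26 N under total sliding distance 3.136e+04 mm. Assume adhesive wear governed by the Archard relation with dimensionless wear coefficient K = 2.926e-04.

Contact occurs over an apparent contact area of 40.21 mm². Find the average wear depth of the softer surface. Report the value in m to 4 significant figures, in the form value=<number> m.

Intermediate values appear rounded — all working math keeps full float precision — a lone final rounding to four significant digits.
Path length L = 3.136e+04 mm = 31.36 m.
Hardness H = 2886 MPa = 2.886e+09 Pa.
Contact area A = 40.21 mm² = 4.021e-05 m².
In SI base units: W = 54.26 N, H = 2.886e+09 Pa, K = 2.926e-04.
Wear volume V = K·W·L/H = 2.926e-04 · 54.26 · 31.36 / 2.886e+09 = 1.725e-10 m³.
Depth of wear h = V/A = 1.725e-10 / 4.021e-05 = 4.290e-06 m.

value=4.290e-06 m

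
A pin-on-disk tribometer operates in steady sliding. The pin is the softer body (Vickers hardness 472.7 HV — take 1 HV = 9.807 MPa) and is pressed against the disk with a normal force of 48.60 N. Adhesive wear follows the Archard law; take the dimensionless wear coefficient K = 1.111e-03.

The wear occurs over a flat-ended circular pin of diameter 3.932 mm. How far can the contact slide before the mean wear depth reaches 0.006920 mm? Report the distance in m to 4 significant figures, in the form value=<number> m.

value=7.214 m

Displayed values are rounded, and all arithmetic maintains full float precision, and one final rounding: four significant figures.
Hardness H = 472.7 HV × 9.807 MPa/HV = 4636 MPa = 4.636e+09 Pa.
Pin diameter d = 3.932 mm = 0.003932 m. Contact area A = π·d²/4 = π·(0.003932 m)²/4 = 1.214e-05 m².
Depth limit h_lim = 0.006920 mm = 6.920e-06 m.
Collected in SI base units: W = 48.60 N, H = 4.636e+09 Pa, K = 1.111e-03.
Volume at the limit: V_lim = h_lim·A = 6.920e-06 · 1.214e-05 = 8.403e-11 m³.
Thus life L = V_lim·H/(K·W) = 8.403e-11 · 4.636e+09 / (1.111e-03 · 48.60) = 7.214 m.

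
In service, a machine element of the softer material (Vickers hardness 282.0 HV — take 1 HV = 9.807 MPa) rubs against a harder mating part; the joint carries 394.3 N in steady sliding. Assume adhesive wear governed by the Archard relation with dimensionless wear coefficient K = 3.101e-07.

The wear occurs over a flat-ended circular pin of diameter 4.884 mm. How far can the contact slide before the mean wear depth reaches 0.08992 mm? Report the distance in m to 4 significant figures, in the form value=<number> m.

value=3.810e+04 m

Every step maintains full precision, and intermediate values are shown rounded — rounded just once, at 4 significant digits.
Convert: Hardness H = 282.0 HV × 9.807 MPa/HV = 2766 MPa = 2.766e+09 Pa.
Convert: Pin diameter d = 4.884 mm = 0.004884 m. Contact area A = π·d²/4 = π·(0.004884 m)²/4 = 1.873e-05 m².
Convert: Depth limit h_lim = 0.08992 mm = 8.992e-05 m.
Working in SI base units: W = 394.3 N, H = 2.766e+09 Pa, K = 3.101e-07.
Permissible volume V_lim = h_lim·A = 8.992e-05 · 1.873e-05 = 1.685e-09 m³.
Thus life L = V_lim·H/(K·W) = 1.685e-09 · 2.766e+09 / (3.101e-07 · 394.3) = 3.810e+04 m.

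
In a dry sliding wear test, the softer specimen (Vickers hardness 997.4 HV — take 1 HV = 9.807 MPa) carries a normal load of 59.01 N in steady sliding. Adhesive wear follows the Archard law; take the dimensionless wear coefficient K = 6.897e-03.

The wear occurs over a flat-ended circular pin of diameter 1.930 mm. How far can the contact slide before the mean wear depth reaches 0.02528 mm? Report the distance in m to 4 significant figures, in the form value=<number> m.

Printed values are rounded — each operation holds full precision; rounded once at the end, at 4 significant digits.
Hardness H = 997.4 HV × 9.807 MPa/HV = 9782 MPa = 9.782e+09 Pa.
Pin diameter d = 1.930 mm = 0.001930 m. Contact area A = π·d²/4 = π·(0.001930 m)²/4 = 2.926e-06 m².
Depth limit h_lim = 0.02528 mm = 2.528e-05 m.
Collected in SI base units: W = 59.01 N, H = 9.782e+09 Pa, K = 6.897e-03.
Permissible volume V_lim = h_lim·A = 2.528e-05 · 2.926e-06 = 7.396e-11 m³.
Inverting, life L = V_lim·H/(K·W) = 7.396e-11 · 9.782e+09 / (6.897e-03 · 59.01) = 1.777 m.

value=1.777 m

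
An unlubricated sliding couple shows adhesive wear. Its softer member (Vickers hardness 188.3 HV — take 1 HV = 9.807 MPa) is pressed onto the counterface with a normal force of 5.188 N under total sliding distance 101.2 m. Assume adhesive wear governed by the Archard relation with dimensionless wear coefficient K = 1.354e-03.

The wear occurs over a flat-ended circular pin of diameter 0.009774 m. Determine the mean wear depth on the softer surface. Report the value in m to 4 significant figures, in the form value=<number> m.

value=5.131e-06 m

The computation maintains full float precision; displayed values are rounded. Rounded just once, at four significant digits.
Hardness H = 188.3 HV × 9.807 MPa/HV = 1847 MPa = 1.847e+09 Pa.
Contact area A = π·d²/4 = π·(0.009774 m)²/4 = 7.503e-05 m².
As SI base values: W = 5.188 N, H = 1.847e+09 Pa, K = 1.354e-03.
Apply Archard: V = K·W·L/H = 1.354e-03 · 5.188 · 101.2 / 1.847e+09 = 3.850e-10 m³.
Average depth h = V/A = 3.850e-10 / 7.503e-05 = 5.131e-06 m.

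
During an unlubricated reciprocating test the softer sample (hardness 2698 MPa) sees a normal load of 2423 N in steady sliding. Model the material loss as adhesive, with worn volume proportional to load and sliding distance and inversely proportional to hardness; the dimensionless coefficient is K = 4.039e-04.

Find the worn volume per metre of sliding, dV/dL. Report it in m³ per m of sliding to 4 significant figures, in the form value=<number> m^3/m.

Shown intermediates are rounded, and the algebra runs at exact precision — rounded once at the end: 4 significant figures.
Convert: Hardness H = 2698 MPa = 2.698e+09 Pa.
Collected in SI base units: W = 2423 N, H = 2.698e+09 Pa, K = 4.039e-04.
Wear rate dV/dL = K·W/H, per unit distance: 4.039e-04 · 2423 / 2.698e+09 = 3.627e-10 m³/m.

value=3.627e-10 m^3/m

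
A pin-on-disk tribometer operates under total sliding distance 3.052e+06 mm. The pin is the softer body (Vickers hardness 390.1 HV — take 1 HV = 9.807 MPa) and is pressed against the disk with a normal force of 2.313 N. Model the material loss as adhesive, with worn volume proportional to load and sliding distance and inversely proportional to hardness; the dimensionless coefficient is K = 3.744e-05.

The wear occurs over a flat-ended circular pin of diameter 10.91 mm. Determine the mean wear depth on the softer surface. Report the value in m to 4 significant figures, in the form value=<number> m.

value=7.390e-07 m

The computation carries full float precision. The intermediates are printed rounded — a single final rounding, at four significant digits.
Distance covered L = 3.052e+06 mm = 3052 m.
Hardness H = 390.1 HV × 9.807 MPa/HV = 3826 MPa = 3.826e+09 Pa.
Pin diameter d = 10.91 mm = 0.01091 m. Contact area A = π·d²/4 = π·(0.01091 m)²/4 = 9.348e-05 m².
Expressed in SI base units: W = 2.313 N, H = 3.826e+09 Pa, K = 3.744e-05.
Archard volume V = K·W·L/H = 3.744e-05 · 2.313 · 3052 / 3.826e+09 = 6.909e-11 m³.
Wear depth h = V/A = 6.909e-11 / 9.348e-05 = 7.390e-07 m.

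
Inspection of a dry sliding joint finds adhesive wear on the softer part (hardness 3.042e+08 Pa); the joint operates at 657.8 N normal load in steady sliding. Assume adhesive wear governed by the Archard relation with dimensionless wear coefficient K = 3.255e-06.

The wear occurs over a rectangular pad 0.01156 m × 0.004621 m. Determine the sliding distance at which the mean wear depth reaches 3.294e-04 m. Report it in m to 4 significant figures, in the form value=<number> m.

value=2500 m

Intermediate values are displayed rounded. The algebra holds full float precision, and a single final rounding to 4 significant digits.
Contact area A = 0.01156 m × 0.004621 m = 5.342e-05 m².
As SI base values: W = 657.8 N, H = 3.042e+08 Pa, K = 3.255e-06.
Permissible volume V_lim = h_lim·A = 3.294e-04 · 5.342e-05 = 1.760e-08 m³.
So the life L = V_lim·H/(K·W) = 1.760e-08 · 3.042e+08 / (3.255e-06 · 657.8) = 2500 m.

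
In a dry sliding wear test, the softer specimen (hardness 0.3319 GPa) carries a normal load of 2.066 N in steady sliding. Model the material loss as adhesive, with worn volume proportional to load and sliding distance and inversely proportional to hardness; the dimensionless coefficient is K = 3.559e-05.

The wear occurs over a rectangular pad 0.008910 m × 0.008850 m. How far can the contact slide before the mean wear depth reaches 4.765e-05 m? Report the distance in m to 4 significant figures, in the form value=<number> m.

The algebra runs at full float precision; printed values are rounded. Rounded just once to four significant figures.
Hardness H = 0.3319 GPa = 3.319e+08 Pa.
Contact area A = 0.008910 m × 0.008850 m = 7.885e-05 m².
Expressed in SI base units: W = 2.066 N, H = 3.319e+08 Pa, K = 3.559e-05.
Allowed volume V_lim = h_lim·A = 4.765e-05 · 7.885e-05 = 3.757e-09 m³.
Sliding life L = V_lim·H/(K·W) = 3.757e-09 · 3.319e+08 / (3.559e-05 · 2.066) = 1.696e+04 m.

value=1.696e+04 m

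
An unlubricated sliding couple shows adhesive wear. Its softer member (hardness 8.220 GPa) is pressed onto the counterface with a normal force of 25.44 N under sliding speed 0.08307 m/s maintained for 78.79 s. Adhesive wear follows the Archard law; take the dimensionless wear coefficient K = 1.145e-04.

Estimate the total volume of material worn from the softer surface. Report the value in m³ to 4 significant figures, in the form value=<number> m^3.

value=2.319e-12 m^3

All working math maintains exact precision. Printed values are rounded; one final rounding to 4 significant digits.
Sliding distance L = v·t = 0.08307 m/s × 78.79 s = 6.545 m.
Hardness H = 8.220 GPa = 8.220e+09 Pa.
In SI base units, W = 25.44 N, H = 8.220e+09 Pa, K = 1.145e-04.
Apply Archard: V = K·W·L/H = 1.145e-04 · 25.44 · 6.545 / 8.220e+09 = 2.319e-12 m³.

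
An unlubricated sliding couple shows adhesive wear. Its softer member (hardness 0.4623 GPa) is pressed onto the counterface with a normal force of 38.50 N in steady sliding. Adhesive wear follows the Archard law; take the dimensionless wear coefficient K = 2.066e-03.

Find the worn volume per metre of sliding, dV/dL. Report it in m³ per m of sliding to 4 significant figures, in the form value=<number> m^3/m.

value=1.721e-10 m^3/m

All arithmetic runs at full float precision — intermediates are displayed rounded — one last rounding, at four significant figures.
Hardness H = 0.4623 GPa = 4.623e+08 Pa.
Working in SI base units: W = 38.50 N, H = 4.623e+08 Pa, K = 2.066e-03.
Sliding wear rate dV/dL = K·W/H (no L dependence): 2.066e-03 · 38.50 / 4.623e+08 = 1.721e-10 m³/m.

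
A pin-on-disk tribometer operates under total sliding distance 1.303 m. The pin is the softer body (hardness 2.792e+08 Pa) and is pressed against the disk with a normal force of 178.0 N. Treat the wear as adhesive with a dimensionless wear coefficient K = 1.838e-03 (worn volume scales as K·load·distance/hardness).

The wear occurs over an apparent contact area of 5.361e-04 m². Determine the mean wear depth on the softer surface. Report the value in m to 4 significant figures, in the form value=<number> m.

value=2.848e-06 m

All arithmetic runs at full precision. Shown intermediates are rounded — a single final rounding to four significant figures.
Working in SI base units: W = 178.0 N, H = 2.792e+08 Pa, K = 1.838e-03.
Volume removed: V = K·W·L/H = 1.838e-03 · 178.0 · 1.303 / 2.792e+08 = 1.527e-09 m³.
Mean wear depth h = V/A = 1.527e-09 / 5.361e-04 = 2.848e-06 m.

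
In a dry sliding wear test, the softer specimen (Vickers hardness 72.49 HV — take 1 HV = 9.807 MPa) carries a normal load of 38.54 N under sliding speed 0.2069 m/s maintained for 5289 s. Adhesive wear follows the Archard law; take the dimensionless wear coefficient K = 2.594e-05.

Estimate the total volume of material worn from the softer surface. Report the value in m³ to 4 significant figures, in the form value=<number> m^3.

Displayed values are rounded, and the computation carries exact precision; a single final rounding: 4 significant digits.
Path length L = v·t = 0.2069 m/s × 5289 s = 1094 m.
Hardness H = 72.49 HV × 9.807 MPa/HV = 710.9 MPa = 7.109e+08 Pa.
Working in SI base units: W = 38.54 N, H = 7.109e+08 Pa, K = 2.594e-05.
Worn volume V = K·W·L/H = 2.594e-05 · 38.54 · 1094 / 7.109e+08 = 1.539e-09 m³.

value=1.539e-09 m^3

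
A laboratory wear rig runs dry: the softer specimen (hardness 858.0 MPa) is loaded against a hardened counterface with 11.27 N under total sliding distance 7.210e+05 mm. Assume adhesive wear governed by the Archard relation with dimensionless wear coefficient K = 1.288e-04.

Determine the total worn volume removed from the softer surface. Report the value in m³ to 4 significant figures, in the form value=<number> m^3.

Intermediate values are printed rounded; each operation runs at full float precision, and one last rounding to 4 significant digits.
Convert: Sliding distance L = 7.210e+05 mm = 721.0 m.
Convert: Hardness H = 858.0 MPa = 8.580e+08 Pa.
Expressed in SI base units: W = 11.27 N, H = 8.580e+08 Pa, K = 1.288e-04.
Archard relation: V = K·W·L/H = 1.288e-04 · 11.27 · 721.0 / 8.580e+08 = 1.220e-09 m³.

value=1.220e-09 m^3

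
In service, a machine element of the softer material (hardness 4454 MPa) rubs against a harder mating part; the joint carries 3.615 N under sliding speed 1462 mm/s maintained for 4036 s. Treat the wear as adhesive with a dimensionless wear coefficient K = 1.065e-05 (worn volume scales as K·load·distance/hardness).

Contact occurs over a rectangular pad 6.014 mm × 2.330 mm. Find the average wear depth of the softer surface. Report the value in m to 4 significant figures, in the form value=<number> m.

value=3.640e-06 m

Each operation maintains full float precision, and the intermediates are shown rounded. Rounded just once: 4 significant figures.
Convert: Sliding speed v = 1462 mm/s = 1.462 m/s. Path length L = v·t = 1.462 m/s × 4036 s = 5901 m.
Convert: Hardness H = 4454 MPa = 4.454e+09 Pa.
Convert: Pad sides 6.014 mm × 2.330 mm = 0.006014 m × 0.002330 m. Contact area A = 0.006014 m × 0.002330 m = 1.401e-05 m².
In SI base units, W = 3.615 N, H = 4.454e+09 Pa, K = 1.065e-05.
Worn volume V = K·W·L/H = 1.065e-05 · 3.615 · 5901 / 4.454e+09 = 5.100e-11 m³.
Mean wear depth h = V/A = 5.100e-11 / 1.401e-05 = 3.640e-06 m.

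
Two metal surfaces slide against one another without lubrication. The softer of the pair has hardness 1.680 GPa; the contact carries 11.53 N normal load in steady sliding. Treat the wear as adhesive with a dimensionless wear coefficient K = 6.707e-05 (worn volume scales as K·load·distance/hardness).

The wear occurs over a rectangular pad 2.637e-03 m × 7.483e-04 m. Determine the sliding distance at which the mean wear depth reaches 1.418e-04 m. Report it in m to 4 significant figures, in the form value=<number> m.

The computation holds exact precision. Quoted intermediates are rounded. Rounded once at the end: 4 significant digits.
Convert: Hardness H = 1.680 GPa = 1.680e+09 Pa.
Convert: Contact area A = 2.637e-03 m × 7.483e-04 m = 1.973e-06 m².
SI base units throughout: W = 11.53 N, H = 1.680e+09 Pa, K = 6.707e-05.
Wearable volume V_lim = h_lim·A = 1.418e-04 · 1.973e-06 = 2.798e-10 m³.
Life L = V_lim·H/(K·W) = 2.798e-10 · 1.680e+09 / (6.707e-05 · 11.53) = 607.9 m.

value=607.9 m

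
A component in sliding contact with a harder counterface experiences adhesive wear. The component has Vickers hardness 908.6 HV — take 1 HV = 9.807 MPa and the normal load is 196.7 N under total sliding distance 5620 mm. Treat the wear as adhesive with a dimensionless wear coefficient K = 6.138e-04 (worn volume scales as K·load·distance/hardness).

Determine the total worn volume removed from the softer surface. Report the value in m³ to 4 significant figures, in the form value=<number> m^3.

value=7.615e-11 m^3

Intermediates are shown rounded. All working math carries full precision; a single final rounding, at 4 significant digits.
Convert: Path length L = 5620 mm = 5.620 m.
Convert: Hardness H = 908.6 HV × 9.807 MPa/HV = 8911 MPa = 8.911e+09 Pa.
In SI base units: W = 196.7 N, H = 8.911e+09 Pa, K = 6.138e-04.
Archard relation: V = K·W·L/H = 6.138e-04 · 196.7 · 5.620 / 8.911e+09 = 7.615e-11 m³.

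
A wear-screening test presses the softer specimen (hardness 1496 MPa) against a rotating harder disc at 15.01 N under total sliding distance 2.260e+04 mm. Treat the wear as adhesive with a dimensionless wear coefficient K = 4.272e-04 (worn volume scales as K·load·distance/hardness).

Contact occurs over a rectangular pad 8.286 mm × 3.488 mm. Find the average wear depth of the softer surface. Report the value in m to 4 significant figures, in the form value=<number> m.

value=3.352e-06 m

The intermediates appear rounded; the computation carries full float precision — a single final rounding: four significant figures.
The distance L = 2.260e+04 mm = 22.60 m.
Hardness H = 1496 MPa = 1.496e+09 Pa.
Pad sides 8.286 mm × 3.488 mm = 0.008286 m × 0.003488 m. Contact area A = 0.008286 m × 0.003488 m = 2.890e-05 m².
Working in SI base units: W = 15.01 N, H = 1.496e+09 Pa, K = 4.272e-04.
Archard volume V = K·W·L/H = 4.272e-04 · 15.01 · 22.60 / 1.496e+09 = 9.687e-11 m³.
Average depth h = V/A = 9.687e-11 / 2.890e-05 = 3.352e-06 m.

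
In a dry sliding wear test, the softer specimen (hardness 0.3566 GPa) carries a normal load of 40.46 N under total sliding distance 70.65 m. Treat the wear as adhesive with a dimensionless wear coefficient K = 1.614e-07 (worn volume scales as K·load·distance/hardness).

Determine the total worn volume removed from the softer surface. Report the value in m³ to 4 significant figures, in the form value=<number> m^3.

Intermediate values appear rounded — every step keeps exact precision — rounded once at the end: four significant figures.
Hardness H = 0.3566 GPa = 3.566e+08 Pa.
Collected in SI base units: W = 40.46 N, H = 3.566e+08 Pa, K = 1.614e-07.
Archard relation: V = K·W·L/H = 1.614e-07 · 40.46 · 70.65 / 3.566e+08 = 1.294e-12 m³.

value=1.294e-12 m^3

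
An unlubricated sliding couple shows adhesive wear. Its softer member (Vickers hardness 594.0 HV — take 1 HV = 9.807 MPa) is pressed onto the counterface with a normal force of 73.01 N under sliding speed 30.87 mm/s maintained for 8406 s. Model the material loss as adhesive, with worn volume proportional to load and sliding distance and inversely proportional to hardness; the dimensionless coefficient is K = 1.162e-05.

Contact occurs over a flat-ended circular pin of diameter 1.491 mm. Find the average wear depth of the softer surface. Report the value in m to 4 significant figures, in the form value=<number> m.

value=2.164e-05 m

All working math runs at full float precision — intermediates are printed rounded — one last rounding to 4 significant figures.
Convert: Sliding speed v = 30.87 mm/s = 0.03087 m/s. Total distance L = v·t = 0.03087 m/s × 8406 s = 259.5 m.
Convert: Hardness H = 594.0 HV × 9.807 MPa/HV = 5825 MPa = 5.825e+09 Pa.
Convert: Pin diameter d = 1.491 mm = 0.001491 m. Contact area A = π·d²/4 = π·(0.001491 m)²/4 = 1.746e-06 m².
SI base units throughout: W = 73.01 N, H = 5.825e+09 Pa, K = 1.162e-05.
Archard relation: V = K·W·L/H = 1.162e-05 · 73.01 · 259.5 / 5.825e+09 = 3.779e-11 m³.
Wear depth h = V/A = 3.779e-11 / 1.746e-06 = 2.164e-05 m.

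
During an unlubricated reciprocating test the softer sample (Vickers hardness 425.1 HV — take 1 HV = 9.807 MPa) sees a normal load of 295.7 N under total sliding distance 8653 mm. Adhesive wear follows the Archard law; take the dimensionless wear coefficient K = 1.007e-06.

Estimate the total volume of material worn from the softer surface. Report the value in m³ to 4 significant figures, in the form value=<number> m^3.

Displayed values are rounded — all working math maintains exact precision, and one last rounding to 4 significant figures.
The distance L = 8653 mm = 8.653 m.
Hardness H = 425.1 HV × 9.807 MPa/HV = 4169 MPa = 4.169e+09 Pa.
In SI base units: W = 295.7 N, H = 4.169e+09 Pa, K = 1.007e-06.
Apply Archard: V = K·W·L/H = 1.007e-06 · 295.7 · 8.653 / 4.169e+09 = 6.180e-13 m³.

value=6.180e-13 m^3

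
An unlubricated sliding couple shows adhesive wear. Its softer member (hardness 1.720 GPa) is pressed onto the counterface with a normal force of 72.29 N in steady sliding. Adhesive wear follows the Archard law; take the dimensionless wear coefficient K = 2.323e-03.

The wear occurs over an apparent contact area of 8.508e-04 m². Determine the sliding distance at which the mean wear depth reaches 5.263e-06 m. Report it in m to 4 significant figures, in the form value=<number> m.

value=45.86 m

All arithmetic keeps full float precision; intermediates are displayed rounded, and rounded once at the end, at four significant figures.
Convert: Hardness H = 1.720 GPa = 1.720e+09 Pa.
Collected in SI base units: W = 72.29 N, H = 1.720e+09 Pa, K = 2.323e-03.
Limit volume V_lim = h_lim·A = 5.263e-06 · 8.508e-04 = 4.478e-09 m³.
So the life L = V_lim·H/(K·W) = 4.478e-09 · 1.720e+09 / (2.323e-03 · 72.29) = 45.86 m.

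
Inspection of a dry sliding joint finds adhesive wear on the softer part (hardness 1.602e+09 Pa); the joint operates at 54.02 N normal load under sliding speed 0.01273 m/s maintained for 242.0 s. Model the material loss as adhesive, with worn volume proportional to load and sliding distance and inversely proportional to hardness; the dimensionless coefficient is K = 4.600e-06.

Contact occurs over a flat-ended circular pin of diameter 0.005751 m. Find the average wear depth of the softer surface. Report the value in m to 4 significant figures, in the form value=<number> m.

Shown intermediates are rounded — each operation holds exact precision — rounded just once to 4 significant figures.
Path length L = v·t = 0.01273 m/s × 242.0 s = 3.081 m.
Contact area A = π·d²/4 = π·(0.005751 m)²/4 = 2.598e-05 m².
Restated in SI base units: W = 54.02 N, H = 1.602e+09 Pa, K = 4.600e-06.
Archard relation: V = K·W·L/H = 4.600e-06 · 54.02 · 3.081 / 1.602e+09 = 4.779e-13 m³.
Mean wear depth h = V/A = 4.779e-13 / 2.598e-05 = 1.840e-08 m.

value=1.840e-08 m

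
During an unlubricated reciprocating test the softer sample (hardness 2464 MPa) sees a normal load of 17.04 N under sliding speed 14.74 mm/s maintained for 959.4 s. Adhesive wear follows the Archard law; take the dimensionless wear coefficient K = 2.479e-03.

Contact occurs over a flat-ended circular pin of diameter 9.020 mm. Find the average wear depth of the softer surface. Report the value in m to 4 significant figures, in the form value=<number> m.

Every step carries full precision, and the intermediates are displayed rounded; one last rounding to 4 significant digits.
Convert: Sliding speed v = 14.74 mm/s = 0.01474 m/s. Distance covered L = v·t = 0.01474 m/s × 959.4 s = 14.14 m.
Convert: Hardness H = 2464 MPa = 2.464e+09 Pa.
Convert: Pin diameter d = 9.020 mm = 0.009020 m. Contact area A = π·d²/4 = π·(0.009020 m)²/4 = 6.390e-05 m².
Working in SI base units: W = 17.04 N, H = 2.464e+09 Pa, K = 2.479e-03.
The Archard volume V = K·W·L/H = 2.479e-03 · 17.04 · 14.14 / 2.464e+09 = 2.424e-10 m³.
Mean depth h = V/A = 2.424e-10 / 6.390e-05 = 3.794e-06 m.

value=3.794e-06 m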